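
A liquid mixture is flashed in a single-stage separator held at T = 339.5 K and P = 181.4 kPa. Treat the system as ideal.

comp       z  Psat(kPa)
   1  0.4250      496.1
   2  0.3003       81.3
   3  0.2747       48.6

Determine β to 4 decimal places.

Raoult's law: Kᵢ = Pᵢˢᵃᵗ/P = Pᵢˢᵃᵗ/181.4.
  K_1 = 496.1/181.4 = 2.734840, K_2 = 81.3/181.4 = 0.448181, K_3 = 48.6/181.4 = 0.267916
Rachford–Rice: g(β) = Σ zᵢ(Kᵢ−1)/(1+β(Kᵢ−1)) = 0.
g(0) = ΣzᵢKᵢ − 1 = 0.3705 and g(1) = 1 − Σzᵢ/Kᵢ = -0.8508, so a root lies in (0, 1).
Iterate (Newton) starting at β = 0.5:
  β = 0.5000: g = -0.15125, g' = -0.9075 → β = 0.3333
  β = 0.3333: g = -0.00193, g' = -0.9084 → β = 0.3312
Converged at β = 0.3312.

β = 0.3312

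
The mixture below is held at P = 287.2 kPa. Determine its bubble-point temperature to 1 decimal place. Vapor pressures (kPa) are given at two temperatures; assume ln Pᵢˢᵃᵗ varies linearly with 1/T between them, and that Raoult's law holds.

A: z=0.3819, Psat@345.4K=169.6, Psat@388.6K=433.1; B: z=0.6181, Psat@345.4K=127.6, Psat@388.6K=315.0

Bubble-point temperature: ΣzᵢPᵢˢᵃᵗ(T) = P. Interpolate ln Pᵢˢᵃᵗ = aᵢ + bᵢ/T.
  T = 345.4 K: ΣzᵢPᵢˢᵃᵗ = 143.64 kPa
  T = 388.6 K: ΣzᵢPᵢˢᵃᵗ = 360.10 kPa
  T = 367.0 K: ΣzᵢPᵢˢᵃᵗ = 233.66 kPa
  T = 377.8 K: ΣzᵢPᵢˢᵃᵗ = 291.87 kPa
  T = 372.4 K: ΣzᵢPᵢˢᵃᵗ = 261.57 kPa
  T = 375.1 K: ΣzᵢPᵢˢᵃᵗ = 276.41 kPa
Interpolating between 375.1 K and 377.8 K gives T ≈ 377.0 K.

T = 377.0 K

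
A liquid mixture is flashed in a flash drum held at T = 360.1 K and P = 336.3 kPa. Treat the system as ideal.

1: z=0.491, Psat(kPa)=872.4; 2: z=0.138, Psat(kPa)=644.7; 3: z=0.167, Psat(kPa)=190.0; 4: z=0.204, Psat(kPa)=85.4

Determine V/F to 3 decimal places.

Raoult's law: Kᵢ = Pᵢˢᵃᵗ/P = Pᵢˢᵃᵗ/336.3.
  K_1 = 872.4/336.3 = 2.59411, K_2 = 644.7/336.3 = 1.91704, K_3 = 190.0/336.3 = 0.56497, K_4 = 85.4/336.3 = 0.25394
Iterate (Newton) starting at V/F = 0.39:
  V/F = 0.390: g = 0.2737, g' = -0.809 → V/F = 0.728
  V/F = 0.728: g = -0.0016, g' = -0.921 → V/F = 0.727
Converged at V/F = 0.727.

V/F = 0.727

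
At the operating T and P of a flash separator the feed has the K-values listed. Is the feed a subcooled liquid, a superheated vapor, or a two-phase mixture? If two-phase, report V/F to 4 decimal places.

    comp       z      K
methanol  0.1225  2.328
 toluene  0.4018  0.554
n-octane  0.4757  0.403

subcooled liquid

ΣzᵢKᵢ = 0.6995; Σzᵢ/Kᵢ = 1.9583.
Since ΣzᵢKᵢ < 1 the mixture is below its bubble point — single liquid phase.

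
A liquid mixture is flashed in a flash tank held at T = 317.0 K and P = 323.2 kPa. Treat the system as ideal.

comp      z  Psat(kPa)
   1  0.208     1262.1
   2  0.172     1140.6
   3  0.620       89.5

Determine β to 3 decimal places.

Raoult's law: Kᵢ = Pᵢˢᵃᵗ/P = Pᵢˢᵃᵗ/323.2.
  K_1 = 1262.1/323.2 = 3.90501, K_2 = 1140.6/323.2 = 3.52908, K_3 = 89.5/323.2 = 0.27692
Newton–Raphson from β = 0.5:
  β = 0.500: g = -0.2637, g' = -1.302 → β = 0.297
  β = 0.297: g = 0.0013, g' = -1.390 → β = 0.298
Converged at β = 0.298.

β = 0.298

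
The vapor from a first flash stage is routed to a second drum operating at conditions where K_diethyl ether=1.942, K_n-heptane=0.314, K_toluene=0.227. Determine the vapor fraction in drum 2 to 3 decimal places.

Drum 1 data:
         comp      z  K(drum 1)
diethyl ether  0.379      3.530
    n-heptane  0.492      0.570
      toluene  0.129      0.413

V/F (drum 2) = 0.304

Drum 1:
Let ψ₁ = V/F and solve Σ zᵢ(Kᵢ−1)/(1+ψ₁(Kᵢ−1)) = 0.
g(0) = ΣzᵢKᵢ − 1 = 0.672 and g(1) = 1 − Σzᵢ/Kᵢ = -0.283, so a root lies in (0, 1).
Newton iteration, ψ₁⁰ = 0.5:
  ψ₁ = 0.500: g = 0.0467, g' = -0.710 → ψ₁ = 0.566
  ψ₁ = 0.566: g = 0.0014, g' = -0.669 → ψ₁ = 0.568
Converged at ψ₁ = 0.568.
Drum-1 compositions:
  diethyl ether: x = 0.156, y = 0.549
  n-heptane: x = 0.651, y = 0.371
  toluene: x = 0.194, y = 0.080
Drum-2 feed = drum-1 vapor: z₂ = (0.5490, 0.3710, 0.0799).
Drum 2:
Rachford–Rice: g(ψ₂) = Σ zᵢ(Kᵢ−1)/(1+ψ₂(Kᵢ−1)) = 0.
Check two-phase: ΣzᵢKᵢ = 1.201 > 1 and Σzᵢ/Kᵢ = 1.816 > 1, so g(0) = 0.201 > 0 and g(1) = -0.816 < 0.
Newton–Raphson from ψ₂ = 0.5:
  ψ₂ = 0.500: g = -0.1365, g' = -0.757 → ψ₂ = 0.320
  ψ₂ = 0.320: g = -0.0105, g' = -0.658 → ψ₂ = 0.304
Converged at ψ₂ = 0.304.
  diethyl ether: x = 0.427, y = 0.829
  n-heptane: x = 0.469, y = 0.147
  toluene: x = 0.104, y = 0.024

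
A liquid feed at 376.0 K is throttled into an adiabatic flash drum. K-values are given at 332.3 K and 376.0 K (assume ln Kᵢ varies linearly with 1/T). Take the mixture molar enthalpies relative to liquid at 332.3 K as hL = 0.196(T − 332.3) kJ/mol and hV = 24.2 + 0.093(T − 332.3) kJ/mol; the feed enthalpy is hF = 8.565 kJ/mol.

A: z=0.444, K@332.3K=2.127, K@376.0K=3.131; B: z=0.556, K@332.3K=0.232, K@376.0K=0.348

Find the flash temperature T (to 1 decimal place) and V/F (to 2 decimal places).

Adiabatic flash: solve Rachford–Rice at each trial T, then check hF = ψ·hV(T) + (1−ψ)·hL(T).
  T = 332.3 K: K = (2.127, 0.232), RR gives ψ = 0.085, H_out = 2.052 kJ/mol
  T = 376.0 K: K = (3.131, 0.348), RR gives ψ = 0.420, H_out = 16.840 kJ/mol
  T = 354.1 K: K = (2.610, 0.288), RR gives ψ = 0.278, H_out = 10.376 kJ/mol
  T = 343.2 K: K = (2.364, 0.259), RR gives ψ = 0.192, H_out = 6.561 kJ/mol
  T = 348.6 K: K = (2.485, 0.273), RR gives ψ = 0.236, H_out = 8.519 kJ/mol
  T = 351.4 K: K = (2.549, 0.280), RR gives ψ = 0.258, H_out = 9.480 kJ/mol
  T = 350.0 K: K = (2.517, 0.277), RR gives ψ = 0.247, H_out = 9.003 kJ/mol
Linear interpolation between T = 348.6 (H_out = 8.519) and T = 350.0 (H_out = 9.003) on hF = 8.565 gives T ≈ 348.7 K, at which ψ = 0.24.

T = 348.7 K, V/F = 0.24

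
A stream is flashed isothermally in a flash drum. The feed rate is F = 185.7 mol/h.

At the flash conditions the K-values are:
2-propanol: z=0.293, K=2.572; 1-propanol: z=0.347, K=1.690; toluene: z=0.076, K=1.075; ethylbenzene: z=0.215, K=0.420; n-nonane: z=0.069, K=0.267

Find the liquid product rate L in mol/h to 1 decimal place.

Material balance + equilibrium reduce to Σ zᵢ(Kᵢ−1)/(1+β(Kᵢ−1)) = 0.
Check two-phase: ΣzᵢKᵢ = 1.530 > 1 and Σzᵢ/Kᵢ = 1.160 > 1, so g(0) = 0.530 > 0 and g(1) = -0.160 < 0.
Iterate (Newton) starting at β = 0.58:
  β = 0.580: g = 0.1415, g' = -0.559 → β = 0.833
  β = 0.833: g = -0.0143, g' = -0.718 → β = 0.813
Converged at β = 0.813.
Then V = β·F = 0.8127·185.7 = 150.9 mol/h and L = F − V = 34.8 mol/h.

L = 34.8 mol/h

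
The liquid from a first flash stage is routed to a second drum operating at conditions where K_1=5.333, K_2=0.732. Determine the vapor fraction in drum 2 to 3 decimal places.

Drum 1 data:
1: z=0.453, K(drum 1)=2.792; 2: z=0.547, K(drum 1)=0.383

V/F (drum 2) = 0.784

Drum 1:
Rachford–Rice: g(ψ₁) = Σ zᵢ(Kᵢ−1)/(1+ψ₁(Kᵢ−1)) = 0.
Feasibility: ΣzᵢKᵢ = 1.474, Σzᵢ/Kᵢ = 1.590 — both > 1, two phases present.
Binary case is linear: z₁(K₁−1)(1+ψ₁(K₂−1)) + z₂(K₂−1)(1+ψ₁(K₁−1)) = 0
⇒ ψ₁ = [z₁(K₁−1)+z₂(K₂−1)] / [−(K₁−1)(K₂−1)] = 0.4743/1.1057 = 0.429
Drum-1 compositions:
  1: x = 0.256, y = 0.715
  2: x = 0.744, y = 0.285
Drum-2 feed = drum-1 liquid: z₂ = (0.2561, 0.7439).
Drum 2:
Rachford–Rice: g(ψ₂) = Σ zᵢ(Kᵢ−1)/(1+ψ₂(Kᵢ−1)) = 0.
Check two-phase: ΣzᵢKᵢ = 1.910 > 1 and Σzᵢ/Kᵢ = 1.064 > 1, so g(0) = 0.910 > 0 and g(1) = -0.064 < 0.
Newton–Raphson from ψ₂ = 0.5:
  ψ₂ = 0.500: g = 0.1203, g' = -0.551 → ψ₂ = 0.718
  ψ₂ = 0.718: g = 0.0230, g' = -0.366 → ψ₂ = 0.781
  ψ₂ = 0.781: g = 0.0010, g' = -0.336 → ψ₂ = 0.784
Converged at ψ₂ = 0.784.
  1: x = 0.058, y = 0.311
  2: x = 0.942, y = 0.689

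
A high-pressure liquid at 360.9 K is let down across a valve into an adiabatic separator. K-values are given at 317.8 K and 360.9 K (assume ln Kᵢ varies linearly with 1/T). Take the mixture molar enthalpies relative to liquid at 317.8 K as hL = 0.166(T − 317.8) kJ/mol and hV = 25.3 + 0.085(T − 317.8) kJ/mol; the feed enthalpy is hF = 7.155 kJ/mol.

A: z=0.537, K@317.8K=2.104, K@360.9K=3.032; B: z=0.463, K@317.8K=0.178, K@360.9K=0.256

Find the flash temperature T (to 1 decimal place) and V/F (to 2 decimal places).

T = 321.2 K, V/F = 0.26

Adiabatic flash: solve Rachford–Rice at each trial T, then check hF = ψ·hV(T) + (1−ψ)·hL(T).
  T = 317.8 K: K = (2.104, 0.178), RR gives ψ = 0.234, H_out = 5.918 kJ/mol
  T = 360.9 K: K = (3.032, 0.256), RR gives ψ = 0.494, H_out = 17.926 kJ/mol
  T = 339.4 K: K = (2.556, 0.216), RR gives ψ = 0.387, H_out = 12.711 kJ/mol
  T = 328.6 K: K = (2.327, 0.197), RR gives ψ = 0.319, H_out = 9.596 kJ/mol
  T = 323.2 K: K = (2.214, 0.187), RR gives ψ = 0.279, H_out = 7.845 kJ/mol
  T = 320.5 K: K = (2.159, 0.183), RR gives ψ = 0.257, H_out = 6.906 kJ/mol
  T = 321.9 K: K = (2.188, 0.185), RR gives ψ = 0.269, H_out = 7.399 kJ/mol
Linear interpolation between T = 320.5 (H_out = 6.906) and T = 321.9 (H_out = 7.399) on hF = 7.155 gives T ≈ 321.2 K, at which ψ = 0.26.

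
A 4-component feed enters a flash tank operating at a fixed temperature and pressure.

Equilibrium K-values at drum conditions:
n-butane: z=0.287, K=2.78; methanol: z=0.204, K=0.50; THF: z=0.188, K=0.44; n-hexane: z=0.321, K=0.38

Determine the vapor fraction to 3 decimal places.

ψ = 0.103

Newton–Raphson from ψ = 0.5:
  ψ = 0.500: g = -0.3004, g' = -0.718 → ψ = 0.082
  ψ = 0.082: g = 0.0196, g' = -0.950 → ψ = 0.102
  ψ = 0.102: g = 0.0004, g' = -0.914 → ψ = 0.103
Converged at ψ = 0.103.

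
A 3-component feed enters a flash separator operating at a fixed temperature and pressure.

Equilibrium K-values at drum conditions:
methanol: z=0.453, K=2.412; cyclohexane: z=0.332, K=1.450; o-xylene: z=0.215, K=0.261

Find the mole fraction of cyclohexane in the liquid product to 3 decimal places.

Rachford–Rice: g(ψ) = Σ zᵢ(Kᵢ−1)/(1+ψ(Kᵢ−1)) = 0.
Feasibility: ΣzᵢKᵢ = 1.630, Σzᵢ/Kᵢ = 1.241 — both > 1, two phases present.
Newton–Raphson from ψ = 0.55:
  ψ = 0.550: g = 0.2121, g' = -0.663 → ψ = 0.870
  ψ = 0.870: g = -0.0507, g' = -1.138 → ψ = 0.826
  ψ = 0.826: g = -0.0032, g' = -1.001 → ψ = 0.822
Converged at ψ = 0.822.
Compositions from xᵢ = zᵢ/(1+ψ(Kᵢ−1)), yᵢ = Kᵢxᵢ:
  methanol: x = 0.210, y = 0.506
  cyclohexane: x = 0.242, y = 0.351
  o-xylene: x = 0.548, y = 0.143

x_cyclohexane = 0.242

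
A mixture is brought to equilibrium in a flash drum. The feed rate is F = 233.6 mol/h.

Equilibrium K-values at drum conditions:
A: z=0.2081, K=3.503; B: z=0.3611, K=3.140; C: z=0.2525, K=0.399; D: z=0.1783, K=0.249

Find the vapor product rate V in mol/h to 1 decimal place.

V = 154.1 mol/h

Material balance + equilibrium reduce to Σ zᵢ(Kᵢ−1)/(1+ψ(Kᵢ−1)) = 0.
Feasibility: ΣzᵢKᵢ = 2.0080, Σzᵢ/Kᵢ = 1.5233 — both > 1, two phases present.
Newton–Raphson from ψ = 0.6:
  ψ = 0.6000: g = 0.06547, g' = -1.0815 → ψ = 0.6605
  ψ = 0.6605: g = -0.00088, g' = -1.1159 → ψ = 0.6597
Converged at ψ = 0.6597.
Then V = ψ·F = 0.6597·233.6 = 154.1 mol/h and L = F − V = 79.5 mol/h.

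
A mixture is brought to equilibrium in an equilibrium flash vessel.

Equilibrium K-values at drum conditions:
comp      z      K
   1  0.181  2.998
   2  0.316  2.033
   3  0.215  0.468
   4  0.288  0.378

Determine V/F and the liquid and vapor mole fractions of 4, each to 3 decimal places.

Iterate (Newton) starting at V/F = 0.44:
  V/F = 0.440: g = 0.0209, g' = -0.679 → V/F = 0.471
Converged at V/F = 0.471.
Compositions from xᵢ = zᵢ/(1+V/F(Kᵢ−1)), yᵢ = Kᵢxᵢ:
  1: x = 0.093, y = 0.280
  2: x = 0.213, y = 0.432
  3: x = 0.287, y = 0.134
  4: x = 0.407, y = 0.154

V/F = 0.471, x_4 = 0.407, y_4 = 0.154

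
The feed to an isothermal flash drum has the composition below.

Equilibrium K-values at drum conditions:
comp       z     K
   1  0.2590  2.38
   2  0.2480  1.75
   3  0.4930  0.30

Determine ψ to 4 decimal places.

Let ψ = V/F and solve Σ zᵢ(Kᵢ−1)/(1+ψ(Kᵢ−1)) = 0.
g(0) = ΣzᵢKᵢ − 1 = 0.1983 and g(1) = 1 − Σzᵢ/Kᵢ = -0.8939, so a root lies in (0, 1).
Newton iteration, ψ⁰ = 0.41:
  ψ = 0.4100: g = -0.11349, g' = -0.7580 → ψ = 0.2603
  ψ = 0.2603: g = -0.00339, g' = -0.7258 → ψ = 0.2556
Converged at ψ = 0.2556.

ψ = 0.2556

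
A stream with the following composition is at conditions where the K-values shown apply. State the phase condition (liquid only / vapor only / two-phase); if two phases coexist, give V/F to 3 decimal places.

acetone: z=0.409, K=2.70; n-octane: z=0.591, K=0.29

two-phase, V/F = 0.228

ΣzᵢKᵢ = 1.276; Σzᵢ/Kᵢ = 2.189.
Both exceed 1, so a two-phase solution exists.
Rachford–Rice: g(ψ) = Σ zᵢ(Kᵢ−1)/(1+ψ(Kᵢ−1)) = 0.
Newton–Raphson from ψ = 0.66:
  ψ = 0.660: g = -0.4620, g' = -1.318 → ψ = 0.309
  ψ = 0.309: g = -0.0821, g' = -0.997 → ψ = 0.227
  ψ = 0.227: g = 0.0014, g' = -1.039 → ψ = 0.228
Converged at ψ = 0.228.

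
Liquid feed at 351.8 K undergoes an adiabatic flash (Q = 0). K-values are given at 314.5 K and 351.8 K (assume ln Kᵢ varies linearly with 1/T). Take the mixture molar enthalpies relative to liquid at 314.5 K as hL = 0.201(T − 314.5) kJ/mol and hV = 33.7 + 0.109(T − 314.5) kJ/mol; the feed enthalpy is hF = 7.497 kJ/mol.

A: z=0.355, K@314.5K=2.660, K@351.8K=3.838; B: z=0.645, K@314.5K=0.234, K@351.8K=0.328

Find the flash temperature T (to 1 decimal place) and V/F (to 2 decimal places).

Adiabatic flash: solve Rachford–Rice at each trial T, then check hF = ψ·hV(T) + (1−ψ)·hL(T).
  T = 314.5 K: K = (2.660, 0.234), RR gives ψ = 0.075, H_out = 2.524 kJ/mol
  T = 351.8 K: K = (3.838, 0.328), RR gives ψ = 0.301, H_out = 16.608 kJ/mol
  T = 333.1 K: K = (3.227, 0.280), RR gives ψ = 0.203, H_out = 10.234 kJ/mol
  T = 323.8 K: K = (2.938, 0.256), RR gives ψ = 0.145, H_out = 6.617 kJ/mol
  T = 328.5 K: K = (3.082, 0.268), RR gives ψ = 0.175, H_out = 8.494 kJ/mol
  T = 326.1 K: K = (3.008, 0.262), RR gives ψ = 0.160, H_out = 7.549 kJ/mol
Linear interpolation between T = 323.8 (H_out = 6.617) and T = 326.1 (H_out = 7.549) on hF = 7.497 gives T ≈ 326.0 K, at which ψ = 0.16.

T = 326.0 K, V/F = 0.16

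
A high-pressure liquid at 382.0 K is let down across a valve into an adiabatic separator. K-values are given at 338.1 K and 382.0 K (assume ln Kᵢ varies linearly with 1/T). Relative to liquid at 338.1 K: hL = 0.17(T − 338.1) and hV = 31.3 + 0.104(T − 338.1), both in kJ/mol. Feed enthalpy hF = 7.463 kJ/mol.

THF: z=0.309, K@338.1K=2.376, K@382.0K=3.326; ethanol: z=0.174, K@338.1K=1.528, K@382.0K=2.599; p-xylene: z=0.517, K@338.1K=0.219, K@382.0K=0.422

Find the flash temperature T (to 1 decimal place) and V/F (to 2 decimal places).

Adiabatic flash: solve Rachford–Rice at each trial T, then check hF = ψ·hV(T) + (1−ψ)·hL(T).
  T = 338.1 K: K = (2.376, 1.528, 0.219), RR gives ψ = 0.127, H_out = 3.968 kJ/mol
  T = 382.0 K: K = (3.326, 2.599, 0.422), RR gives ψ = 0.581, H_out = 23.964 kJ/mol
  T = 360.1 K: K = (2.841, 2.027, 0.310), RR gives ψ = 0.358, H_out = 14.429 kJ/mol
  T = 349.1 K: K = (2.606, 1.768, 0.262), RR gives ψ = 0.248, H_out = 9.456 kJ/mol
  T = 343.6 K: K = (2.490, 1.645, 0.240), RR gives ψ = 0.190, H_out = 6.798 kJ/mol
  T = 346.4 K: K = (2.549, 1.707, 0.251), RR gives ψ = 0.220, H_out = 8.170 kJ/mol
  T = 345.0 K: K = (2.519, 1.676, 0.245), RR gives ψ = 0.205, H_out = 7.489 kJ/mol
Linear interpolation between T = 343.6 (H_out = 6.798) and T = 345.0 (H_out = 7.489) on hF = 7.463 gives T ≈ 344.9 K, at which ψ = 0.20.

T = 344.9 K, V/F = 0.20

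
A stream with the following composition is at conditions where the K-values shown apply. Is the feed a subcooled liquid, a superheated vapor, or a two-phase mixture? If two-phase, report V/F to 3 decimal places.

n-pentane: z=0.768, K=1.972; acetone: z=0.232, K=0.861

ΣzᵢKᵢ = 1.714; Σzᵢ/Kᵢ = 0.659.
Since Σzᵢ/Kᵢ < 1 the mixture is above its dew point — single vapor phase.

superheated vapor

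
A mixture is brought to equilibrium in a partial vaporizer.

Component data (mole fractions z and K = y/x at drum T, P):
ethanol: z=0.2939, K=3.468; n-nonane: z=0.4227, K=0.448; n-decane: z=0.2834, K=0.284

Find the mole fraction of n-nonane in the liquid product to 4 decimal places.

Material balance + equilibrium reduce to Σ zᵢ(Kᵢ−1)/(1+ψ(Kᵢ−1)) = 0.
g(0) = ΣzᵢKᵢ − 1 = 0.2891 and g(1) = 1 − Σzᵢ/Kᵢ = -1.0262, so a root lies in (0, 1).
Newton iteration, ψ⁰ = 0.5:
  ψ = 0.5000: g = -0.31366, g' = -0.9569 → ψ = 0.1722
  ψ = 0.1722: g = 0.01971, g' = -1.2279 → ψ = 0.1883
  ψ = 0.1883: g = 0.00032, g' = -1.1890 → ψ = 0.1885
Converged at ψ = 0.1885.
Compositions from xᵢ = zᵢ/(1+ψ(Kᵢ−1)), yᵢ = Kᵢxᵢ:
  ethanol: x = 0.2006, y = 0.6956
  n-nonane: x = 0.4718, y = 0.2114
  n-decane: x = 0.3276, y = 0.0930

x_n-nonane = 0.4718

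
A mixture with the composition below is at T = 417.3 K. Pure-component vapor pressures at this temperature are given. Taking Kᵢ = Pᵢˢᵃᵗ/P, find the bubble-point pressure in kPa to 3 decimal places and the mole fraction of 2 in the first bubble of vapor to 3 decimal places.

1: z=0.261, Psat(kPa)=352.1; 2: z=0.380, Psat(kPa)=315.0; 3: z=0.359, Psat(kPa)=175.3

Pbub = 274.531 kPa, y_2 = 0.436

At the bubble point ψ → 0, so ΣzᵢKᵢ = 1 with Kᵢ = Pᵢˢᵃᵗ/P ⇒ P = ΣzᵢPᵢˢᵃᵗ.
P = 0.261·352.1 + 0.380·315.0 + 0.359·175.3 = 274.531 kPa
yᵢ = zᵢPᵢˢᵃᵗ/P ⇒ y_2 = 0.380·315.0/274.531 = 0.436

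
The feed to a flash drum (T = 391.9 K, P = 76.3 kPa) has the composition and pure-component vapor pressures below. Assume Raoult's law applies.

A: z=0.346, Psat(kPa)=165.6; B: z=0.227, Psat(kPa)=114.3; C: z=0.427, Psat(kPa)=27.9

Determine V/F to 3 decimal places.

V/F = 0.413

Raoult's law: Kᵢ = Pᵢˢᵃᵗ/P = Pᵢˢᵃᵗ/76.3.
  K_A = 165.6/76.3 = 2.17038, K_B = 114.3/76.3 = 1.49803, K_C = 27.9/76.3 = 0.36566
Material balance + equilibrium reduce to Σ zᵢ(Kᵢ−1)/(1+V/F(Kᵢ−1)) = 0.
Check two-phase: ΣzᵢKᵢ = 1.247 > 1 and Σzᵢ/Kᵢ = 1.479 > 1, so g(0) = 0.247 > 0 and g(1) = -0.479 < 0.
Newton–Raphson from V/F = 0.38:
  V/F = 0.380: g = 0.0185, g' = -0.565 → V/F = 0.413
Converged at V/F = 0.413.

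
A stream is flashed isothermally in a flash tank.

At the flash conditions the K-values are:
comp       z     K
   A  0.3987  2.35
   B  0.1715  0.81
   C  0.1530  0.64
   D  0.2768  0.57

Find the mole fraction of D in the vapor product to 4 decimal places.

Material balance + equilibrium reduce to Σ zᵢ(Kᵢ−1)/(1+V/F(Kᵢ−1)) = 0.
g(0) = ΣzᵢKᵢ − 1 = 0.3316 and g(1) = 1 − Σzᵢ/Kᵢ = -0.1061, so a root lies in (0, 1).
Newton iteration, V/F⁰ = 0.69:
  V/F = 0.6900: g = -0.00135, g' = -0.3415 → V/F = 0.6860
Converged at V/F = 0.6860.
Compositions from xᵢ = zᵢ/(1+V/F(Kᵢ−1)), yᵢ = Kᵢxᵢ:
  A: x = 0.2070, y = 0.4864
  B: x = 0.1972, y = 0.1597
  C: x = 0.2032, y = 0.1300
  D: x = 0.3926, y = 0.2238

y_D = 0.2238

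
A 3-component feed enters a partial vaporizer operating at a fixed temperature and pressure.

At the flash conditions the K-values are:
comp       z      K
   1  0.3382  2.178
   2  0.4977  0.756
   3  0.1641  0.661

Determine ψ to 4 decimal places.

Newton iteration, ψ⁰ = 0.5:
  ψ = 0.5000: g = 0.04543, g' = -0.2517 → ψ = 0.6805
  ψ = 0.6805: g = 0.00320, g' = -0.2191 → ψ = 0.6951
  ψ = 0.6951: g = 0.00001, g' = -0.2171 → ψ = 0.6952
Converged at ψ = 0.6952.

ψ = 0.6952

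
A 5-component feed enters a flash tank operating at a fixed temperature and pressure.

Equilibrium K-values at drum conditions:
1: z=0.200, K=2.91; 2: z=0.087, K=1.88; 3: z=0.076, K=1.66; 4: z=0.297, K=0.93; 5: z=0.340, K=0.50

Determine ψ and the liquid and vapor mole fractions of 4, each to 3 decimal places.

Let ψ = V/F and solve Σ zᵢ(Kᵢ−1)/(1+ψ(Kᵢ−1)) = 0.
g(0) = ΣzᵢKᵢ − 1 = 0.318 and g(1) = 1 − Σzᵢ/Kᵢ = -0.160, so a root lies in (0, 1).
Iterate (Newton) starting at ψ = 0.5:
  ψ = 0.500: g = 0.0381, g' = -0.395 → ψ = 0.596
  ψ = 0.596: g = 0.0008, g' = -0.380 → ψ = 0.599
Converged at ψ = 0.599.
Compositions from xᵢ = zᵢ/(1+ψ(Kᵢ−1)), yᵢ = Kᵢxᵢ:
  1: x = 0.093, y = 0.272
  2: x = 0.057, y = 0.107
  3: x = 0.054, y = 0.090
  4: x = 0.310, y = 0.288
  5: x = 0.485, y = 0.243

ψ = 0.599, x_4 = 0.310, y_4 = 0.288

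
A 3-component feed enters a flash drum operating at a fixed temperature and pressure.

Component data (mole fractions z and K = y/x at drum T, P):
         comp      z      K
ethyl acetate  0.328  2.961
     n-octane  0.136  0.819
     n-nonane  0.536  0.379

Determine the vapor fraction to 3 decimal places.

Newton–Raphson from ψ = 0.47:
  ψ = 0.470: g = -0.1622, g' = -0.759 → ψ = 0.256
  ψ = 0.256: g = 0.0064, g' = -0.856 → ψ = 0.264
Converged at ψ = 0.264.

ψ = 0.264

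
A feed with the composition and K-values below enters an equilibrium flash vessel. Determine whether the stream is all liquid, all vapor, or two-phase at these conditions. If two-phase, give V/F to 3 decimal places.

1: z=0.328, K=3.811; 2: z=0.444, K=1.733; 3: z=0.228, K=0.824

ΣzᵢKᵢ = 2.207; Σzᵢ/Kᵢ = 0.619.
Since Σzᵢ/Kᵢ < 1 the mixture is above its dew point — single vapor phase.

all vapor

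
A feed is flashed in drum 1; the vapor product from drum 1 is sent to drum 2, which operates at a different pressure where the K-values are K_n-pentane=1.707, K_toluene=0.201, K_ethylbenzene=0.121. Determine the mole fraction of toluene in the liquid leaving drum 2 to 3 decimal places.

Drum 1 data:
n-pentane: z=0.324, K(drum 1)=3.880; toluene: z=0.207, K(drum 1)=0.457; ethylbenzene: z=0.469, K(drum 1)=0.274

Drum 1:
Rachford–Rice: g(ψ₁) = Σ zᵢ(Kᵢ−1)/(1+ψ₁(Kᵢ−1)) = 0.
g(0) = ΣzᵢKᵢ − 1 = 0.480 and g(1) = 1 − Σzᵢ/Kᵢ = -1.248, so a root lies in (0, 1).
Newton–Raphson from ψ₁ = 0.5:
  ψ₁ = 0.500: g = -0.3064, g' = -1.176 → ψ₁ = 0.239
  ψ₁ = 0.239: g = 0.0110, g' = -1.384 → ψ₁ = 0.247
Converged at ψ₁ = 0.247.
Drum-1 compositions:
  n-pentane: x = 0.189, y = 0.734
  toluene: x = 0.239, y = 0.109
  ethylbenzene: x = 0.572, y = 0.157
Drum-2 feed = drum-1 vapor: z₂ = (0.7341, 0.1093, 0.1566).
Drum 2:
Iterate (Newton) starting at ψ₂ = 0.5:
  ψ₂ = 0.500: g = -0.0076, g' = -0.779 → ψ₂ = 0.490
Converged at ψ₂ = 0.490.
  n-pentane: x = 0.545, y = 0.931
  toluene: x = 0.180, y = 0.036
  ethylbenzene: x = 0.275, y = 0.033

x_toluene (drum 2) = 0.180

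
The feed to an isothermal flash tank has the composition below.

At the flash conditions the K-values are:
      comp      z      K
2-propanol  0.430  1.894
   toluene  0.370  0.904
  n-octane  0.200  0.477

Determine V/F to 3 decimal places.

Material balance + equilibrium reduce to Σ zᵢ(Kᵢ−1)/(1+V/F(Kᵢ−1)) = 0.
g(0) = ΣzᵢKᵢ − 1 = 0.244 and g(1) = 1 − Σzᵢ/Kᵢ = -0.056, so a root lies in (0, 1).
Newton iteration, V/F⁰ = 0.5:
  V/F = 0.500: g = 0.0867, g' = -0.268 → V/F = 0.823
  V/F = 0.823: g = -0.0008, g' = -0.287 → V/F = 0.820
Converged at V/F = 0.820.

V/F = 0.820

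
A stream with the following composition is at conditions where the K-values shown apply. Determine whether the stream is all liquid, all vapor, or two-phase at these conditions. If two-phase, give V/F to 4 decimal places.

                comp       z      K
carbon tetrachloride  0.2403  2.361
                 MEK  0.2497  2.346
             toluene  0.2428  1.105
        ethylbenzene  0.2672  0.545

all vapor

ΣzᵢKᵢ = 1.5671; Σzᵢ/Kᵢ = 0.9182.
Since Σzᵢ/Kᵢ < 1 the mixture is above its dew point — single vapor phase.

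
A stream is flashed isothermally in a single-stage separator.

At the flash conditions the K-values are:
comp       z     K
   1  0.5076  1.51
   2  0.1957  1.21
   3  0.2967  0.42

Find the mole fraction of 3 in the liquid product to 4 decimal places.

Let ψ = V/F and solve Σ zᵢ(Kᵢ−1)/(1+ψ(Kᵢ−1)) = 0.
Feasibility: ΣzᵢKᵢ = 1.1279, Σzᵢ/Kᵢ = 1.2043 — both > 1, two phases present.
Iterate (Newton) starting at ψ = 0.7:
  ψ = 0.7000: g = -0.06311, g' = -0.3611 → ψ = 0.5253
  ψ = 0.5253: g = -0.00629, g' = -0.2956 → ψ = 0.5040
  ψ = 0.5040: g = -0.00006, g' = -0.2899 → ψ = 0.5038
Converged at ψ = 0.5038.
Compositions from xᵢ = zᵢ/(1+ψ(Kᵢ−1)), yᵢ = Kᵢxᵢ:
  1: x = 0.4038, y = 0.6098
  2: x = 0.1770, y = 0.2141
  3: x = 0.4192, y = 0.1761

x_3 = 0.4192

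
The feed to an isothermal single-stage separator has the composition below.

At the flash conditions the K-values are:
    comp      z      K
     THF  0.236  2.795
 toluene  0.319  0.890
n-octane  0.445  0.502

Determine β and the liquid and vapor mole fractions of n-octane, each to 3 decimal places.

Rachford–Rice: g(β) = Σ zᵢ(Kᵢ−1)/(1+β(Kᵢ−1)) = 0.
Check two-phase: ΣzᵢKᵢ = 1.167 > 1 and Σzᵢ/Kᵢ = 1.329 > 1, so g(0) = 0.167 > 0 and g(1) = -0.329 < 0.
Newton iteration, β⁰ = 0.5:
  β = 0.500: g = -0.1090, g' = -0.411 → β = 0.235
  β = 0.235: g = 0.0109, g' = -0.522 → β = 0.256
Converged at β = 0.256.
Compositions from xᵢ = zᵢ/(1+β(Kᵢ−1)), yᵢ = Kᵢxᵢ:
  THF: x = 0.162, y = 0.452
  toluene: x = 0.328, y = 0.292
  n-octane: x = 0.510, y = 0.256

β = 0.256, x_n-octane = 0.510, y_n-octane = 0.256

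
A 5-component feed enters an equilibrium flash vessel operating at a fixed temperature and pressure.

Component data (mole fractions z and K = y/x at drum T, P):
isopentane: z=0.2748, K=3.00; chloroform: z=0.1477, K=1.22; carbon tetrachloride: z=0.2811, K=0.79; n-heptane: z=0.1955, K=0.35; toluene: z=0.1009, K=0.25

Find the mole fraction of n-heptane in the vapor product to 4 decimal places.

Material balance + equilibrium reduce to Σ zᵢ(Kᵢ−1)/(1+ψ(Kᵢ−1)) = 0.
g(0) = ΣzᵢKᵢ − 1 = 0.3203 and g(1) = 1 − Σzᵢ/Kᵢ = -0.5307, so a root lies in (0, 1).
Newton–Raphson from ψ = 0.4:
  ψ = 0.4000: g = -0.00908, g' = -0.6267 → ψ = 0.3855
  ψ = 0.3855: g = 0.00003, g' = -0.6306 → ψ = 0.3856
Converged at ψ = 0.3856.
Compositions from xᵢ = zᵢ/(1+ψ(Kᵢ−1)), yᵢ = Kᵢxᵢ:
  isopentane: x = 0.1552, y = 0.4655
  chloroform: x = 0.1362, y = 0.1661
  carbon tetrachloride: x = 0.3059, y = 0.2416
  n-heptane: x = 0.2609, y = 0.0913
  toluene: x = 0.1419, y = 0.0355

y_n-heptane = 0.0913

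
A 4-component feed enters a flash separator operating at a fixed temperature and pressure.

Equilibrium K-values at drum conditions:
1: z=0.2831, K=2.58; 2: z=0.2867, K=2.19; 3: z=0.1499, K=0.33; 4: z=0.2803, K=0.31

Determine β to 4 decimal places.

β = 0.5206

Iterate (Newton) starting at β = 0.56:
  β = 0.5600: g = -0.03389, g' = -0.8720 → β = 0.5211
  β = 0.5211: g = -0.00042, g' = -0.8515 → β = 0.5206
Converged at β = 0.5206.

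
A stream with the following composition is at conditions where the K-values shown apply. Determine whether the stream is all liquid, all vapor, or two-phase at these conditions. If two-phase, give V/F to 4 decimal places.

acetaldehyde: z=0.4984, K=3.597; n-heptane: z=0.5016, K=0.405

ΣzᵢKᵢ = 1.9959; Σzᵢ/Kᵢ = 1.3771.
Both exceed 1, so a two-phase solution exists.
Newton iteration, ψ⁰ = 0.63:
  ψ = 0.6300: g = 0.01360, g' = -0.9381 → ψ = 0.6445
Converged at ψ = 0.6445.

two-phase, V/F = 0.6445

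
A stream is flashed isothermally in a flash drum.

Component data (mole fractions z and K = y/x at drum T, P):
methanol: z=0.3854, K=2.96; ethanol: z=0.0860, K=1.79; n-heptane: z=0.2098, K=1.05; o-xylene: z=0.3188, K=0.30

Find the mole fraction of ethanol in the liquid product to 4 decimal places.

Let ψ = V/F and solve Σ zᵢ(Kᵢ−1)/(1+ψ(Kᵢ−1)) = 0.
Check two-phase: ΣzᵢKᵢ = 1.6107 > 1 and Σzᵢ/Kᵢ = 1.4407 > 1, so g(0) = 0.6107 > 0 and g(1) = -0.4407 < 0.
Newton–Raphson from ψ = 0.41:
  ψ = 0.4100: g = 0.16743, g' = -0.7935 → ψ = 0.6210
  ψ = 0.6210: g = 0.00170, g' = -0.8147 → ψ = 0.6231
Converged at ψ = 0.6231.
Compositions from xᵢ = zᵢ/(1+ψ(Kᵢ−1)), yᵢ = Kᵢxᵢ:
  methanol: x = 0.1735, y = 0.5136
  ethanol: x = 0.0576, y = 0.1032
  n-heptane: x = 0.2035, y = 0.2136
  o-xylene: x = 0.5654, y = 0.1696

x_ethanol = 0.0576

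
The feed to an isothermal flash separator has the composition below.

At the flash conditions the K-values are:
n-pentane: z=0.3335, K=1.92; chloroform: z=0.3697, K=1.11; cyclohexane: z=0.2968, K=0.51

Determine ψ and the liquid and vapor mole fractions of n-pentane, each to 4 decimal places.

Rachford–Rice: g(ψ) = Σ zᵢ(Kᵢ−1)/(1+ψ(Kᵢ−1)) = 0.
Check two-phase: ΣzᵢKᵢ = 1.2021 > 1 and Σzᵢ/Kᵢ = 1.0887 > 1, so g(0) = 0.2021 > 0 and g(1) = -0.0887 < 0.
Newton–Raphson from ψ = 0.5:
  ψ = 0.5000: g = 0.05607, g' = -0.2615 → ψ = 0.7145
  ψ = 0.7145: g = -0.00094, g' = -0.2753 → ψ = 0.7111
Converged at ψ = 0.7111.
Compositions from xᵢ = zᵢ/(1+ψ(Kᵢ−1)), yᵢ = Kᵢxᵢ:
  n-pentane: x = 0.2016, y = 0.3871
  chloroform: x = 0.3429, y = 0.3806
  cyclohexane: x = 0.4555, y = 0.2323

ψ = 0.7111, x_n-pentane = 0.2016, y_n-pentane = 0.3871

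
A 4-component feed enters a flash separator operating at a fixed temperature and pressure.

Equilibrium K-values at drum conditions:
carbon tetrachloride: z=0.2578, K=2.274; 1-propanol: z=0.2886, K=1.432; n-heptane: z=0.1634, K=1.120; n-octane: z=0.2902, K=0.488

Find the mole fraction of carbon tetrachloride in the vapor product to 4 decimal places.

Material balance + equilibrium reduce to Σ zᵢ(Kᵢ−1)/(1+V/F(Kᵢ−1)) = 0.
Check two-phase: ΣzᵢKᵢ = 1.3241 > 1 and Σzᵢ/Kᵢ = 1.0555 > 1, so g(0) = 0.3241 > 0 and g(1) = -0.0555 < 0.
Iterate (Newton) starting at V/F = 0.5:
  V/F = 0.5000: g = 0.12195, g' = -0.3321 → V/F = 0.8672
  V/F = 0.8672: g = -0.00275, g' = -0.3710 → V/F = 0.8598
Converged at V/F = 0.8598.
Compositions from xᵢ = zᵢ/(1+V/F(Kᵢ−1)), yᵢ = Kᵢxᵢ:
  carbon tetrachloride: x = 0.1230, y = 0.2798
  1-propanol: x = 0.2104, y = 0.3013
  n-heptane: x = 0.1481, y = 0.1659
  n-octane: x = 0.5184, y = 0.2530

y_carbon tetrachloride = 0.2798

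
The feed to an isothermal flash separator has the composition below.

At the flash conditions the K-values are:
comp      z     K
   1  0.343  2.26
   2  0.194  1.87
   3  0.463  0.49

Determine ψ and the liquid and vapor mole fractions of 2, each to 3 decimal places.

ψ = 0.634, x_2 = 0.125, y_2 = 0.234

Iterate (Newton) starting at ψ = 0.5:
  ψ = 0.500: g = 0.0658, g' = -0.493 → ψ = 0.633
  ψ = 0.633: g = 0.0004, g' = -0.492 → ψ = 0.634
Converged at ψ = 0.634.
Compositions from xᵢ = zᵢ/(1+ψ(Kᵢ−1)), yᵢ = Kᵢxᵢ:
  1: x = 0.191, y = 0.431
  2: x = 0.125, y = 0.234
  3: x = 0.684, y = 0.335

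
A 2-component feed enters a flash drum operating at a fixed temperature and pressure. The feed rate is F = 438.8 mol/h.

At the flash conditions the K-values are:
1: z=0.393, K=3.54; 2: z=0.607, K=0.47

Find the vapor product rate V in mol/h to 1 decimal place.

Rachford–Rice: g(β) = Σ zᵢ(Kᵢ−1)/(1+β(Kᵢ−1)) = 0.
g(0) = ΣzᵢKᵢ − 1 = 0.677 and g(1) = 1 − Σzᵢ/Kᵢ = -0.403, so a root lies in (0, 1).
Binary case is linear: z₁(K₁−1)(1+β(K₂−1)) + z₂(K₂−1)(1+β(K₁−1)) = 0
⇒ β = [z₁(K₁−1)+z₂(K₂−1)] / [−(K₁−1)(K₂−1)] = 0.6765/1.3462 = 0.503
Then V = β·F = 0.5025·438.8 = 220.5 mol/h and L = F − V = 218.3 mol/h.

V = 220.5 mol/h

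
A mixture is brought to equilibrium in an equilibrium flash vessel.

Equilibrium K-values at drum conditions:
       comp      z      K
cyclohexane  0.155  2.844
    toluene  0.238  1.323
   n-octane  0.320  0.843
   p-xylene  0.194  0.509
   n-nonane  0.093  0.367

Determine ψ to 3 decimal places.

ψ = 0.347

Newton–Raphson from ψ = 0.5:
  ψ = 0.500: g = -0.0520, g' = -0.332 → ψ = 0.344
  ψ = 0.344: g = 0.0013, g' = -0.355 → ψ = 0.347
Converged at ψ = 0.347.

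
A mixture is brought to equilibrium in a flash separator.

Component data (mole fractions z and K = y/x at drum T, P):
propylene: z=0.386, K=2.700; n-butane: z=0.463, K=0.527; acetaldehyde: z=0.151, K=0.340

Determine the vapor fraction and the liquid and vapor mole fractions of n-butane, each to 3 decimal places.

Let ψ = V/F and solve Σ zᵢ(Kᵢ−1)/(1+ψ(Kᵢ−1)) = 0.
Check two-phase: ΣzᵢKᵢ = 1.338 > 1 and Σzᵢ/Kᵢ = 1.466 > 1, so g(0) = 0.338 > 0 and g(1) = -0.466 < 0.
Newton iteration, ψ⁰ = 0.5:
  ψ = 0.500: g = -0.0809, g' = -0.650 → ψ = 0.376
  ψ = 0.376: g = 0.0017, g' = -0.685 → ψ = 0.378
Converged at ψ = 0.378.
Compositions from xᵢ = zᵢ/(1+ψ(Kᵢ−1)), yᵢ = Kᵢxᵢ:
  propylene: x = 0.235, y = 0.634
  n-butane: x = 0.564, y = 0.297
  acetaldehyde: x = 0.201, y = 0.068

ψ = 0.378, x_n-butane = 0.564, y_n-butane = 0.297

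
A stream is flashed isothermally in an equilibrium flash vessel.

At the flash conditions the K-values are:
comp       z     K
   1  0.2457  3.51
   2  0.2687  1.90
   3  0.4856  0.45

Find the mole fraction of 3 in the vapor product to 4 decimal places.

y_3 = 0.3280

Rachford–Rice: g(ψ) = Σ zᵢ(Kᵢ−1)/(1+ψ(Kᵢ−1)) = 0.
g(0) = ΣzᵢKᵢ − 1 = 0.5915 and g(1) = 1 − Σzᵢ/Kᵢ = -0.2905, so a root lies in (0, 1).
Iterate (Newton) starting at ψ = 0.5:
  ψ = 0.5000: g = 0.07188, g' = -0.6874 → ψ = 0.6046
  ψ = 0.6046: g = 0.00146, g' = -0.6652 → ψ = 0.6068
Converged at ψ = 0.6068.
Compositions from xᵢ = zᵢ/(1+ψ(Kᵢ−1)), yᵢ = Kᵢxᵢ:
  1: x = 0.0974, y = 0.3418
  2: x = 0.1738, y = 0.3302
  3: x = 0.7288, y = 0.3280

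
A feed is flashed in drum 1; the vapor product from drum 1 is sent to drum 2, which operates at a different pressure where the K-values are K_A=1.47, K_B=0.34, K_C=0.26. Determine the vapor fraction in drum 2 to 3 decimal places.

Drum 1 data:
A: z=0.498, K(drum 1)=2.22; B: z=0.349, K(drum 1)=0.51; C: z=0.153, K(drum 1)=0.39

Drum 1:
Iterate (Newton) starting at ψ₁ = 0.5:
  ψ₁ = 0.500: g = 0.0166, g' = -0.551 → ψ₁ = 0.530
Converged at ψ₁ = 0.530.
Drum-1 compositions:
  A: x = 0.302, y = 0.671
  B: x = 0.471, y = 0.240
  C: x = 0.226, y = 0.088
Drum-2 feed = drum-1 vapor: z₂ = (0.6714, 0.2404, 0.0882).
Drum 2:
Iterate (Newton) starting at ψ₂ = 0.34:
  ψ₂ = 0.340: g = -0.0197, g' = -0.371 → ψ₂ = 0.287
  ψ₂ = 0.287: g = -0.0005, g' = -0.352 → ψ₂ = 0.285
Converged at ψ₂ = 0.285.
  A: x = 0.592, y = 0.870
  B: x = 0.296, y = 0.101
  C: x = 0.112, y = 0.029

V/F (drum 2) = 0.285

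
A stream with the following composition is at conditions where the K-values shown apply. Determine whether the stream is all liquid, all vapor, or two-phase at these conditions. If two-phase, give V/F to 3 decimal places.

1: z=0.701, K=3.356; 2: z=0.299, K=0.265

ΣzᵢKᵢ = 2.432; Σzᵢ/Kᵢ = 1.337.
Both exceed 1, so a two-phase solution exists.
Material balance + equilibrium reduce to Σ zᵢ(Kᵢ−1)/(1+ψ(Kᵢ−1)) = 0.
Binary case is linear: z₁(K₁−1)(1+ψ(K₂−1)) + z₂(K₂−1)(1+ψ(K₁−1)) = 0
⇒ ψ = [z₁(K₁−1)+z₂(K₂−1)] / [−(K₁−1)(K₂−1)] = 1.4318/1.7317 = 0.827

two-phase, V/F = 0.827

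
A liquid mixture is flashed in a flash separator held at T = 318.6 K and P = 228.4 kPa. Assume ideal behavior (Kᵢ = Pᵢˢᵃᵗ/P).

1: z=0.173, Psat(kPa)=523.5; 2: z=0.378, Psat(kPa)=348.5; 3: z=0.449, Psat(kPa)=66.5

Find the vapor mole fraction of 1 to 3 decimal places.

Raoult's law: Kᵢ = Pᵢˢᵃᵗ/P = Pᵢˢᵃᵗ/228.4.
  K_1 = 523.5/228.4 = 2.29203, K_2 = 348.5/228.4 = 1.52583, K_3 = 66.5/228.4 = 0.29116
Iterate (Newton) starting at ψ = 0.5:
  ψ = 0.500: g = -0.1998, g' = -0.713 → ψ = 0.220
  ψ = 0.220: g = -0.0248, g' = -0.576 → ψ = 0.177
Converged at ψ = 0.177.
Compositions from xᵢ = zᵢ/(1+ψ(Kᵢ−1)), yᵢ = Kᵢxᵢ:
  1: x = 0.141, y = 0.323
  2: x = 0.346, y = 0.528
  3: x = 0.513, y = 0.149

y_1 = 0.323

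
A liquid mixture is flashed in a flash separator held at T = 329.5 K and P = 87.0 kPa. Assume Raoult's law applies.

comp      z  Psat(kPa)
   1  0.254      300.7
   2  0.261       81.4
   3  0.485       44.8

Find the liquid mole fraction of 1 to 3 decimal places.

x_1 = 0.127

Raoult's law: Kᵢ = Pᵢˢᵃᵗ/P = Pᵢˢᵃᵗ/87.0.
  K_1 = 300.7/87.0 = 3.45632, K_2 = 81.4/87.0 = 0.93563, K_3 = 44.8/87.0 = 0.51494
Newton iteration, ψ⁰ = 0.4:
  ψ = 0.400: g = 0.0056, g' = -0.567 → ψ = 0.410
Converged at ψ = 0.410.
Compositions from xᵢ = zᵢ/(1+ψ(Kᵢ−1)), yᵢ = Kᵢxᵢ:
  1: x = 0.127, y = 0.437
  2: x = 0.268, y = 0.251
  3: x = 0.605, y = 0.312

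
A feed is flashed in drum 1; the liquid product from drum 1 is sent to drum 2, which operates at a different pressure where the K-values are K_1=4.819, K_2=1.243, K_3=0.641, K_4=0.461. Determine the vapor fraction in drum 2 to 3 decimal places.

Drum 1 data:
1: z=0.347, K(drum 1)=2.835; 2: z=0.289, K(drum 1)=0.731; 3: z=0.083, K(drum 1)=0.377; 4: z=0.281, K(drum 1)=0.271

V/F (drum 2) = 0.587

Drum 1:
Rachford–Rice: g(ψ₁) = Σ zᵢ(Kᵢ−1)/(1+ψ₁(Kᵢ−1)) = 0.
Check two-phase: ΣzᵢKᵢ = 1.302 > 1 and Σzᵢ/Kᵢ = 1.775 > 1, so g(0) = 0.302 > 0 and g(1) = -0.775 < 0.
Iterate (Newton) starting at ψ₁ = 0.5:
  ψ₁ = 0.500: g = -0.1552, g' = -0.783 → ψ₁ = 0.302
  ψ₁ = 0.302: g = -0.0012, g' = -0.803 → ψ₁ = 0.300
Converged at ψ₁ = 0.300.
Drum-1 compositions:
  1: x = 0.224, y = 0.634
  2: x = 0.314, y = 0.230
  3: x = 0.102, y = 0.038
  4: x = 0.360, y = 0.098
Drum-2 feed = drum-1 liquid: z₂ = (0.2237, 0.3144, 0.1021, 0.3598).
Drum 2:
Material balance + equilibrium reduce to Σ zᵢ(Kᵢ−1)/(1+ψ₂(Kᵢ−1)) = 0.
g(0) = ΣzᵢKᵢ − 1 = 0.700 and g(1) = 1 − Σzᵢ/Kᵢ = -0.239, so a root lies in (0, 1).
Newton iteration, ψ₂⁰ = 0.55:
  ψ₂ = 0.550: g = 0.0216, g' = -0.585 → ψ₂ = 0.587
Converged at ψ₂ = 0.587.
  1: x = 0.069, y = 0.332
  2: x = 0.275, y = 0.342
  3: x = 0.129, y = 0.083
  4: x = 0.527, y = 0.243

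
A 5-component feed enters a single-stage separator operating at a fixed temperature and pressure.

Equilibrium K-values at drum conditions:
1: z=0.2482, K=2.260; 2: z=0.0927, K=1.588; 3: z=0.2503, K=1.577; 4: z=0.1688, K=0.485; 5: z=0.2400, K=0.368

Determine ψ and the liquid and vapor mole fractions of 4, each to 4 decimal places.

ψ = 0.5143, x_4 = 0.2296, y_4 = 0.1114

Let ψ = V/F and solve Σ zᵢ(Kᵢ−1)/(1+ψ(Kᵢ−1)) = 0.
Feasibility: ΣzᵢKᵢ = 1.2731, Σzᵢ/Kᵢ = 1.3271 — both > 1, two phases present.
Newton iteration, ψ⁰ = 0.31:
  ψ = 0.3100: g = 0.10142, g' = -0.4983 → ψ = 0.5135
  ψ = 0.5135: g = 0.00041, g' = -0.5066 → ψ = 0.5143
Converged at ψ = 0.5143.
Compositions from xᵢ = zᵢ/(1+ψ(Kᵢ−1)), yᵢ = Kᵢxᵢ:
  1: x = 0.1506, y = 0.3404
  2: x = 0.0712, y = 0.1130
  3: x = 0.1930, y = 0.3044
  4: x = 0.2296, y = 0.1114
  5: x = 0.3556, y = 0.1309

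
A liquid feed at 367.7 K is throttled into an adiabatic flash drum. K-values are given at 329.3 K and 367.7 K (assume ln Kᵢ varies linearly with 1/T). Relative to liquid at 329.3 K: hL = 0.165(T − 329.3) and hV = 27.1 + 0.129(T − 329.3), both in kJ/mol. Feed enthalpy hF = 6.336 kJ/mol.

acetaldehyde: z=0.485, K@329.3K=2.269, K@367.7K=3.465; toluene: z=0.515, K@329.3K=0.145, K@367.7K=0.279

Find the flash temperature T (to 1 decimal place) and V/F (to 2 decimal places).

Adiabatic flash: solve Rachford–Rice at each trial T, then check hF = ψ·hV(T) + (1−ψ)·hL(T).
  T = 329.3 K: K = (2.269, 0.145), RR gives ψ = 0.161, H_out = 4.374 kJ/mol
  T = 367.7 K: K = (3.465, 0.279), RR gives ψ = 0.464, H_out = 18.263 kJ/mol
  T = 348.5 K: K = (2.837, 0.205), RR gives ψ = 0.330, H_out = 11.871 kJ/mol
  T = 338.9 K: K = (2.545, 0.173), RR gives ψ = 0.253, H_out = 8.360 kJ/mol
  T = 334.1 K: K = (2.405, 0.159), RR gives ψ = 0.210, H_out = 6.445 kJ/mol
  T = 331.7 K: K = (2.337, 0.152), RR gives ψ = 0.186, H_out = 5.432 kJ/mol
Linear interpolation between T = 331.7 (H_out = 5.432) and T = 334.1 (H_out = 6.445) on hF = 6.336 gives T ≈ 333.8 K, at which ψ = 0.21.

T = 333.8 K, V/F = 0.21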